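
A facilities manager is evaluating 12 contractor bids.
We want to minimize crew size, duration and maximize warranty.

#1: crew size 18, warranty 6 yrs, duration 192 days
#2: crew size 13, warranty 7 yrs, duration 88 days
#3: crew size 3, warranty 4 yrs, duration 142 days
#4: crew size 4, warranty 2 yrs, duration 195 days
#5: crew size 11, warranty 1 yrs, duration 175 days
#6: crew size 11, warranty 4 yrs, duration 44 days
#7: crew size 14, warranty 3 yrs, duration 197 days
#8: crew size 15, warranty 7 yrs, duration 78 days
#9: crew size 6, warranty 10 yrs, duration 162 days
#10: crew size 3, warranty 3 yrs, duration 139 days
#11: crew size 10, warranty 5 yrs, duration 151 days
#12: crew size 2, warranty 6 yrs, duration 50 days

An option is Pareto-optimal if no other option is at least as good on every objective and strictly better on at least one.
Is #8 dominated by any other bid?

#1: worse on crew size (18 vs 15).
#2: worse on duration (88 vs 78).
#3: worse on warranty (4 vs 7).
#4: worse on warranty (2 vs 7).
#5: worse on warranty (1 vs 7).
#6: worse on warranty (4 vs 7).
#7: worse on warranty (3 vs 7).
#9: worse on duration (162 vs 78).
#10: worse on warranty (3 vs 7).
#11: worse on warranty (5 vs 7).
#12: worse on warranty (6 vs 7).
No option is at least as good as #8 on every objective and strictly better on one.

No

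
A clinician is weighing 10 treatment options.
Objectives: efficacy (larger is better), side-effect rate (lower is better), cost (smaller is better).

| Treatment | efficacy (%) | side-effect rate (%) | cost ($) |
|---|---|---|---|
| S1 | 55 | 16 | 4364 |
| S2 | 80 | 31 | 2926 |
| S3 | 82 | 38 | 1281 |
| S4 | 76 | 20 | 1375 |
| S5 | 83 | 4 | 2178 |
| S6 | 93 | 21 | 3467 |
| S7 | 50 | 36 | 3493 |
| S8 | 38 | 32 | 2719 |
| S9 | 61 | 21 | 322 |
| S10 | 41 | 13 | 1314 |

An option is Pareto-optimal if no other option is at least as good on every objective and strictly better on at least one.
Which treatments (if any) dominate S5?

none

S1: worse on efficacy (55 vs 83).
S2: worse on efficacy (80 vs 83).
S3: worse on efficacy (82 vs 83).
S4: worse on efficacy (76 vs 83).
S6: worse on side-effect rate (21 vs 4).
S7: worse on efficacy (50 vs 83).
S8: worse on efficacy (38 vs 83).
S9: worse on efficacy (61 vs 83).
S10: worse on efficacy (41 vs 83).
No option dominates S5.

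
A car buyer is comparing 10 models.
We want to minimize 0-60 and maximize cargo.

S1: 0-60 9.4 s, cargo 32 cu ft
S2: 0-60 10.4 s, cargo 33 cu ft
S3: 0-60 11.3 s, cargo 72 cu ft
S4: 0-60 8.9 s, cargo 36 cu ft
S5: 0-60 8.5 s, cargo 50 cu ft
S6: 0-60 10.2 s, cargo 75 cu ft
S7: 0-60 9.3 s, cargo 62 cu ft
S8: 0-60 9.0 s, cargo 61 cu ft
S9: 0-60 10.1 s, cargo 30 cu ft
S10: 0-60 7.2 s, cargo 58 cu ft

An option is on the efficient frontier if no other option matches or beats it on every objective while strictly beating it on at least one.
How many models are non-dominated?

4

S1: dominated by S4 (0-60 8.9≤9.4, cargo 36≥32).
S2: dominated by S4 (0-60 8.9≤10.4, cargo 36≥33).
S3: dominated by S6 (0-60 10.2≤11.3, cargo 75≥72).
S4: dominated by S5 (0-60 8.5≤8.9, cargo 50≥36).
S5: dominated by S10 (0-60 7.2≤8.5, cargo 58≥50).
S6: not dominated (best cargo).
S7: not dominated.
S8: not dominated.
S9: dominated by S1 (0-60 9.4≤10.1, cargo 32≥30).
S10: not dominated (best 0-60).
Pareto-optimal: S6, S7, S8, S10 → 4.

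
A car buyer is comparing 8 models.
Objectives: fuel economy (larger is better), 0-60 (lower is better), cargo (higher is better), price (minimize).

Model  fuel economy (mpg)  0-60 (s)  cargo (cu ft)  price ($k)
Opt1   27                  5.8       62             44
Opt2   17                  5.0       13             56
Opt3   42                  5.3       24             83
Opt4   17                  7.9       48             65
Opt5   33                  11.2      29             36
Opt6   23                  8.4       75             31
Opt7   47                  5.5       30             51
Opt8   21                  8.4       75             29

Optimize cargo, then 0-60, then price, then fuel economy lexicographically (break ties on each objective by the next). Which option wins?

First maximize cargo: best is 75, kept {Opt6, Opt8}.
Then minimize 0-60: best is 8.4, kept {Opt6, Opt8}.
Then minimize price: best is 29, kept {Opt8}.

Opt8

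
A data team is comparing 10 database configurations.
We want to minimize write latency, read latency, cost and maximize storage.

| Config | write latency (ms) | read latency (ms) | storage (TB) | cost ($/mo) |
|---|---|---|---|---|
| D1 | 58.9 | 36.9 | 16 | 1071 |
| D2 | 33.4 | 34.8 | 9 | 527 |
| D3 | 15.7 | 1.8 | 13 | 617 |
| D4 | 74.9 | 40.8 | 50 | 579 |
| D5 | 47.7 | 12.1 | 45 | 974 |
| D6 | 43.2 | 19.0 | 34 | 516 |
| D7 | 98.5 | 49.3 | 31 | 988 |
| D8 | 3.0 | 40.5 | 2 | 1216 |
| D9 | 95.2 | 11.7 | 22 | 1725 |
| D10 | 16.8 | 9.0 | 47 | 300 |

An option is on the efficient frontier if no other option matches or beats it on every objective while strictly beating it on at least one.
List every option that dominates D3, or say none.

D1: worse on write latency (58.9 vs 15.7).
D2: worse on write latency (33.4 vs 15.7).
D4: worse on write latency (74.9 vs 15.7).
D5: worse on write latency (47.7 vs 15.7).
D6: worse on write latency (43.2 vs 15.7).
D7: worse on write latency (98.5 vs 15.7).
D8: worse on read latency (40.5 vs 1.8).
D9: worse on write latency (95.2 vs 15.7).
D10: worse on write latency (16.8 vs 15.7).
No option dominates D3.

none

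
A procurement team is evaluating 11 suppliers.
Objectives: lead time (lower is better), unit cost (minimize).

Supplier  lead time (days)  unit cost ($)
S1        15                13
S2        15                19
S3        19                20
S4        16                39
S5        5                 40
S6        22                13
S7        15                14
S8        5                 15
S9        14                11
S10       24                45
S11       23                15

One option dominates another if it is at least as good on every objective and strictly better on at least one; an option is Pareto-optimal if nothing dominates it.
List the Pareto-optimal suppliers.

S1: dominated by S9 (lead time 14≤15, unit cost 11≤13).
S2: dominated by S1 (lead time 15≤15, unit cost 13≤19).
S3: dominated by S1 (lead time 15≤19, unit cost 13≤20).
S4: dominated by S1 (lead time 15≤16, unit cost 13≤39).
S5: dominated by S8 (lead time 5≤5, unit cost 15≤40).
S6: dominated by S1 (lead time 15≤22, unit cost 13≤13).
S7: dominated by S1 (lead time 15≤15, unit cost 13≤14).
S8: not dominated.
S9: not dominated (best unit cost).
S10: dominated by S1 (lead time 15≤24, unit cost 13≤45).
S11: dominated by S1 (lead time 15≤23, unit cost 13≤15).

S8, S9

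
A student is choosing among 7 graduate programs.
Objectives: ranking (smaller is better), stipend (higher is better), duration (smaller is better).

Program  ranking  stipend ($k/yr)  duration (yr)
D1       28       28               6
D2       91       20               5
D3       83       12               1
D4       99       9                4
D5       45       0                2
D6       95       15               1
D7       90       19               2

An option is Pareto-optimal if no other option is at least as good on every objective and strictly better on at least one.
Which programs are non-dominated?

D1, D2, D3, D5, D6, D7

D1: not dominated (best ranking).
D2: not dominated.
D3: not dominated.
D4: dominated by D3 (ranking 83≤99, stipend 12≥9, duration 1≤4).
D5: not dominated.
D6: not dominated.
D7: not dominated.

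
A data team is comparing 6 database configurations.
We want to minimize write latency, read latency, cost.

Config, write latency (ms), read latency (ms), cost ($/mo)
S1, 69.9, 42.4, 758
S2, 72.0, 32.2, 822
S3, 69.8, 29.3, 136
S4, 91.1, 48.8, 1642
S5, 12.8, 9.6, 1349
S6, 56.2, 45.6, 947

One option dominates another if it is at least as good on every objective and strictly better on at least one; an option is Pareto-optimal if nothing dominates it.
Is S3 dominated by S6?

No

S6 vs S3: S6 is worse on read latency (45.6 vs 29.3), so it does not dominate S3.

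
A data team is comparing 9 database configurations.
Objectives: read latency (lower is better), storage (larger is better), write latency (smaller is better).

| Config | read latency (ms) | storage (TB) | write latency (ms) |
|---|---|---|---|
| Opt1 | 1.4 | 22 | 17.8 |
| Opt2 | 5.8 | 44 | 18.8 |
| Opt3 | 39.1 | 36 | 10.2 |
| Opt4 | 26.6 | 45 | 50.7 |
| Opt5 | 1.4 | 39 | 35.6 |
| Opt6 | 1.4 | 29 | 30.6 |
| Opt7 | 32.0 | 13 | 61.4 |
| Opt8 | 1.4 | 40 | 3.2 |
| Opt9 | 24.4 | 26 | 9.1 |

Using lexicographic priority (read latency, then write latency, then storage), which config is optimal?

Opt8

First minimize read latency: best is 1.4, kept {Opt1, Opt5, Opt6, Opt8}.
Then minimize write latency: best is 3.2, kept {Opt8}.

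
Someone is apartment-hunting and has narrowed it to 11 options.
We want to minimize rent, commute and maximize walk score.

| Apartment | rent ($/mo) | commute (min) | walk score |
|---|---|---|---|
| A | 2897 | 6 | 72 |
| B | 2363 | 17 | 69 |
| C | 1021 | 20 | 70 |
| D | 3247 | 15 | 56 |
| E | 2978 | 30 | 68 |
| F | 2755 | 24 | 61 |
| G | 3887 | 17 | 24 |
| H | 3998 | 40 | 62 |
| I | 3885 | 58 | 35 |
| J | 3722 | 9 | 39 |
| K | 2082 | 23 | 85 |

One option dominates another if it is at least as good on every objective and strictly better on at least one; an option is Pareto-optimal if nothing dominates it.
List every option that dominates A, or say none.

none

B: worse on commute (17 vs 6).
C: worse on commute (20 vs 6).
D: worse on rent (3247 vs 2897).
E: worse on rent (2978 vs 2897).
F: worse on commute (24 vs 6).
G: worse on rent (3887 vs 2897).
H: worse on rent (3998 vs 2897).
I: worse on rent (3885 vs 2897).
J: worse on rent (3722 vs 2897).
K: worse on commute (23 vs 6).
No option dominates A.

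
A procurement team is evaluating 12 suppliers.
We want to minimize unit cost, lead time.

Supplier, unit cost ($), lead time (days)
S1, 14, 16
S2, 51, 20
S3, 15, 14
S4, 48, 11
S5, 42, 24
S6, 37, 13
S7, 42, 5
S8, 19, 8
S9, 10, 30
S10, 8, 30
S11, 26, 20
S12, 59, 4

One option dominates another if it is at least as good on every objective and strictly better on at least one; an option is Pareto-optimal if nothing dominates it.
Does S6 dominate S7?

No

S6 vs S7: S6 is worse on lead time (13 vs 5), so it does not dominate S7.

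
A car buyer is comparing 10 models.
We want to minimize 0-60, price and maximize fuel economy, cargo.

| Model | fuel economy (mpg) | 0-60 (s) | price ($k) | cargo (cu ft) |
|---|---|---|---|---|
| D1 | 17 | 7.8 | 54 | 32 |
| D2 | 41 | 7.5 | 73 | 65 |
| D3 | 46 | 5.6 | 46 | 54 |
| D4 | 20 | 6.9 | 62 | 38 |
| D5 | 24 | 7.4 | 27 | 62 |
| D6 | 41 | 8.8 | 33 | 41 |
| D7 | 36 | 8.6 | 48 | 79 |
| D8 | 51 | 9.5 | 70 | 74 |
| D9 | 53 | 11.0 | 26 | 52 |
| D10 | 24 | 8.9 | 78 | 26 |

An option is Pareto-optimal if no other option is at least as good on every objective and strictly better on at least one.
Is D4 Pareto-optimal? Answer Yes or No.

No

D3 vs D4: fuel economy 46≥20, 0-60 5.6≤6.9, price 46≤62, cargo 54≥38 — D3 is at least as good on every objective and strictly better on at least one, so D3 dominates D4.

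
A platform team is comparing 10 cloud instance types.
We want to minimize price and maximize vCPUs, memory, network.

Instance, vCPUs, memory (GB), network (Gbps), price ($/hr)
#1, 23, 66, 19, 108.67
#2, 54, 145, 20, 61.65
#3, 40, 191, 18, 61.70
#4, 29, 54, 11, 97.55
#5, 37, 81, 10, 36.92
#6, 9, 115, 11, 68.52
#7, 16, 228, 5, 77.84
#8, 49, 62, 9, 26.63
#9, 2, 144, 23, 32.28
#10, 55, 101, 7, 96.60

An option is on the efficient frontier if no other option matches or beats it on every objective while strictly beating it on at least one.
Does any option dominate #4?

#2 vs #4: vCPUs 54≥29, memory 145≥54, network 20≥11, price 61.65≤97.55 — #2 is at least as good on every objective and strictly better on at least one, so #2 dominates #4.

Yes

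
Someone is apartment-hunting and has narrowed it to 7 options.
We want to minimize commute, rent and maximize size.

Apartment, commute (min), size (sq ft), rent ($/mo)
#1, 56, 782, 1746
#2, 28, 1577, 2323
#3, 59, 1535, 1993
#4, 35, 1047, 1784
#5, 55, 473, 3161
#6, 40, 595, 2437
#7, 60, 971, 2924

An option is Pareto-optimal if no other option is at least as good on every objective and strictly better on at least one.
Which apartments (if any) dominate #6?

#2, #4

#2: commute 28≤40, size 1577≥595, rent 2323≤2437 — dominates #6.
#4: commute 35≤40, size 1047≥595, rent 1784≤2437 — dominates #6.
Others (#1, #3, #5, #7) are each worse than #6 on at least one objective.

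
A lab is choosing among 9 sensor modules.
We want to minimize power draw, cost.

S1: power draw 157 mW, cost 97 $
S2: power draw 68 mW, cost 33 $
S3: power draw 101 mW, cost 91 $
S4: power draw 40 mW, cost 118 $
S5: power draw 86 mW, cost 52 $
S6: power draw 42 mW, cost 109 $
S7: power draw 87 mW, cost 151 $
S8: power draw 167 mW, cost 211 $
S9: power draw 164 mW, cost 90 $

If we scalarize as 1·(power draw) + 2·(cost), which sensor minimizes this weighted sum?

S1: 1·157 + 2·97 = 351
S2: 1·68 + 2·33 = 134
S3: 1·101 + 2·91 = 283
S4: 1·40 + 2·118 = 276
S5: 1·86 + 2·52 = 190
S6: 1·42 + 2·109 = 260
S7: 1·87 + 2·151 = 389
S8: 1·167 + 2·211 = 589
S9: 1·164 + 2·90 = 344
Lowest: S2 at 134.

S2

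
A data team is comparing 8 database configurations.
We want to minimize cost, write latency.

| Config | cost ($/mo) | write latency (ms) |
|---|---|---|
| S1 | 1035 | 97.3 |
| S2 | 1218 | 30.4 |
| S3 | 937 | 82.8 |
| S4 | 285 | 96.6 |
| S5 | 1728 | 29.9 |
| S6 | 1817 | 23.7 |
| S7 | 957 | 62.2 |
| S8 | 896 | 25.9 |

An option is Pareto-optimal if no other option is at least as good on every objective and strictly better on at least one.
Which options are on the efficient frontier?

S4, S6, S8

S1: dominated by S3 (cost 937≤1035, write latency 82.8≤97.3).
S2: dominated by S8 (cost 896≤1218, write latency 25.9≤30.4).
S3: dominated by S8 (cost 896≤937, write latency 25.9≤82.8).
S4: not dominated (best cost).
S5: dominated by S8 (cost 896≤1728, write latency 25.9≤29.9).
S6: not dominated (best write latency).
S7: dominated by S8 (cost 896≤957, write latency 25.9≤62.2).
S8: not dominated.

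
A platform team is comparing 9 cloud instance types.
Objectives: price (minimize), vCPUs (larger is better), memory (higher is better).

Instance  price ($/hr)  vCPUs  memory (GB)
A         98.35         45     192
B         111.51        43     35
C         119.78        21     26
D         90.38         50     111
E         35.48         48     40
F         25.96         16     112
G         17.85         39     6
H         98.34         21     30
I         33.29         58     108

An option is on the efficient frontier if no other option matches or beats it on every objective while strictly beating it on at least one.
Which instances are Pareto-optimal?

A, D, F, G, I

A: not dominated (best memory).
B: dominated by A (price 98.35≤111.51, vCPUs 45≥43, memory 192≥35).
C: dominated by A (price 98.35≤119.78, vCPUs 45≥21, memory 192≥26).
D: not dominated.
E: dominated by I (price 33.29≤35.48, vCPUs 58≥48, memory 108≥40).
F: not dominated.
G: not dominated (best price).
H: dominated by D (price 90.38≤98.34, vCPUs 50≥21, memory 111≥30).
I: not dominated (best vCPUs).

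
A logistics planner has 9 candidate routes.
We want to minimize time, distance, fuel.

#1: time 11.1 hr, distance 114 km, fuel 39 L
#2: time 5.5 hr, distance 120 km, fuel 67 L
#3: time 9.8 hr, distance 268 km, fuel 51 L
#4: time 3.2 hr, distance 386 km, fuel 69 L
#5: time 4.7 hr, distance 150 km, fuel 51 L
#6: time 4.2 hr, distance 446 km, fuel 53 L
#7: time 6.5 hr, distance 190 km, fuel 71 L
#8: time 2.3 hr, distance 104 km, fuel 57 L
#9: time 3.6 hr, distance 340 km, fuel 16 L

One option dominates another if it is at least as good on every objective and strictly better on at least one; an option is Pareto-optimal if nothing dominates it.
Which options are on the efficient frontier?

#1: not dominated.
#2: dominated by #8 (time 2.3≤5.5, distance 104≤120, fuel 57≤67).
#3: dominated by #5 (time 4.7≤9.8, distance 150≤268, fuel 51≤51).
#4: dominated by #8 (time 2.3≤3.2, distance 104≤386, fuel 57≤69).
#5: not dominated.
#6: dominated by #9 (time 3.6≤4.2, distance 340≤446, fuel 16≤53).
#7: dominated by #2 (time 5.5≤6.5, distance 120≤190, fuel 67≤71).
#8: not dominated (best time).
#9: not dominated (best fuel).

#1, #5, #8, #9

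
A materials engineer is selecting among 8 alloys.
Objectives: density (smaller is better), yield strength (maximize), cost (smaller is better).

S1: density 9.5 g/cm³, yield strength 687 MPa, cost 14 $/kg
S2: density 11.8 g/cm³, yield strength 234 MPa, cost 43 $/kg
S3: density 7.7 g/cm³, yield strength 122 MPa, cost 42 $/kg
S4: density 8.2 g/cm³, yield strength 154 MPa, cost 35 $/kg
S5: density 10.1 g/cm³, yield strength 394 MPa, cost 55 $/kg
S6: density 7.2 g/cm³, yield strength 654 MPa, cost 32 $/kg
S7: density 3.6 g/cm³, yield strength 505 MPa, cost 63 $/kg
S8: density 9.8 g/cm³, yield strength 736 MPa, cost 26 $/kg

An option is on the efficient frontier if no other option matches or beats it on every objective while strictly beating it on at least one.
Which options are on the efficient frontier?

S1, S6, S7, S8

S1: not dominated (best cost).
S2: dominated by S1 (density 9.5≤11.8, yield strength 687≥234, cost 14≤43).
S3: dominated by S6 (density 7.2≤7.7, yield strength 654≥122, cost 32≤42).
S4: dominated by S6 (density 7.2≤8.2, yield strength 654≥154, cost 32≤35).
S5: dominated by S1 (density 9.5≤10.1, yield strength 687≥394, cost 14≤55).
S6: not dominated.
S7: not dominated (best density).
S8: not dominated (best yield strength).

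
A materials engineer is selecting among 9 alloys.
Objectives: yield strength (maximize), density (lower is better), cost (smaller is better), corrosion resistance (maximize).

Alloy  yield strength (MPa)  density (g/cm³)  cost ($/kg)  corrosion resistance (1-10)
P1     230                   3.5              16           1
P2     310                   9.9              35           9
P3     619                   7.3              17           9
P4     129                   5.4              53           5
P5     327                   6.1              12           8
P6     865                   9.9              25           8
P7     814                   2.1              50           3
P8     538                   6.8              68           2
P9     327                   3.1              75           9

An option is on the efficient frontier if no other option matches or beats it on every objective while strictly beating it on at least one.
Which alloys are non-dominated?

P1, P3, P4, P5, P6, P7, P9

P1: not dominated.
P2: dominated by P3 (yield strength 619≥310, density 7.3≤9.9, cost 17≤35, corrosion resistance 9≥9).
P3: not dominated.
P4: not dominated.
P5: not dominated (best cost).
P6: not dominated (best yield strength).
P7: not dominated (best density).
P8: dominated by P7 (yield strength 814≥538, density 2.1≤6.8, cost 50≤68, corrosion resistance 3≥2).
P9: not dominated.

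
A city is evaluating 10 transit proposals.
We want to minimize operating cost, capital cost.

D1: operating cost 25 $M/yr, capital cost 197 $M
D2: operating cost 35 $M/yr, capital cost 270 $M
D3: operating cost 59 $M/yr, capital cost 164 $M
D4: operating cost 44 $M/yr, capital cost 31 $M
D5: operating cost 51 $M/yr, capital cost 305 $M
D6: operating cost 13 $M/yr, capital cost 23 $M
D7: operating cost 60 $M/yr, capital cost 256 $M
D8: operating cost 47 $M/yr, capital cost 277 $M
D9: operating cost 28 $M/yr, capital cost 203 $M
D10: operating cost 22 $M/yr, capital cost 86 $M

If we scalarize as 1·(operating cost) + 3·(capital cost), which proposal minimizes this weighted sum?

D6

D1: 1·25 + 3·197 = 616
D2: 1·35 + 3·270 = 845
D3: 1·59 + 3·164 = 551
D4: 1·44 + 3·31 = 137
D5: 1·51 + 3·305 = 966
D6: 1·13 + 3·23 = 82
D7: 1·60 + 3·256 = 828
D8: 1·47 + 3·277 = 878
D9: 1·28 + 3·203 = 637
D10: 1·22 + 3·86 = 280
Lowest: D6 at 82.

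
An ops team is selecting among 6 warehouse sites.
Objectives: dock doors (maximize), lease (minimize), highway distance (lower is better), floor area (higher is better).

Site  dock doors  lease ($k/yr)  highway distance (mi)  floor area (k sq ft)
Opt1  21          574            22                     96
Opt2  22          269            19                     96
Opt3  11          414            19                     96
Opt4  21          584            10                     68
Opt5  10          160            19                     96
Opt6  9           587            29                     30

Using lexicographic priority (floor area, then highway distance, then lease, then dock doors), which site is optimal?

First maximize floor area: best is 96, kept {Opt1, Opt2, Opt3, Opt5}.
Then minimize highway distance: best is 19, kept {Opt2, Opt3, Opt5}.
Then minimize lease: best is 160, kept {Opt5}.

Opt5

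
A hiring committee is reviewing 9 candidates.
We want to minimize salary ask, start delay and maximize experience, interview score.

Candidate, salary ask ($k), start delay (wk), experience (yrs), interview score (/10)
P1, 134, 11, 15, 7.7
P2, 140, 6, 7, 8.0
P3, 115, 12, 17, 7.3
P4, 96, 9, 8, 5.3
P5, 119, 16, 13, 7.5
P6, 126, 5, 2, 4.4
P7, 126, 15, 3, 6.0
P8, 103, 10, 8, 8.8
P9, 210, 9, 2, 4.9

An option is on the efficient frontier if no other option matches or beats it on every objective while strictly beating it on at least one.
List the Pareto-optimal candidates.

P1, P2, P3, P4, P5, P6, P8

P1: not dominated.
P2: not dominated.
P3: not dominated (best experience).
P4: not dominated (best salary ask).
P5: not dominated.
P6: not dominated (best start delay).
P7: dominated by P3 (salary ask 115≤126, start delay 12≤15, experience 17≥3, interview score 7.3≥6.0).
P8: not dominated (best interview score).
P9: dominated by P2 (salary ask 140≤210, start delay 6≤9, experience 7≥2, interview score 8.0≥4.9).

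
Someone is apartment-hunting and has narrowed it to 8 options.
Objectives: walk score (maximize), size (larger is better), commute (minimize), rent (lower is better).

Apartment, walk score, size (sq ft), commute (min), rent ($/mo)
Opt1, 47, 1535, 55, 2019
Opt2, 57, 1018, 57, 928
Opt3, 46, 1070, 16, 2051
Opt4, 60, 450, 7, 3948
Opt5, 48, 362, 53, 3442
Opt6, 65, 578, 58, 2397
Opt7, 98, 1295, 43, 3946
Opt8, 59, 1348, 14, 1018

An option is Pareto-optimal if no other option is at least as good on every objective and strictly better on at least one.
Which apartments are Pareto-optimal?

Opt1: not dominated (best size).
Opt2: not dominated (best rent).
Opt3: dominated by Opt8 (walk score 59≥46, size 1348≥1070, commute 14≤16, rent 1018≤2051).
Opt4: not dominated (best commute).
Opt5: dominated by Opt8 (walk score 59≥48, size 1348≥362, commute 14≤53, rent 1018≤3442).
Opt6: not dominated.
Opt7: not dominated (best walk score).
Opt8: not dominated.

Opt1, Opt2, Opt4, Opt6, Opt7, Opt8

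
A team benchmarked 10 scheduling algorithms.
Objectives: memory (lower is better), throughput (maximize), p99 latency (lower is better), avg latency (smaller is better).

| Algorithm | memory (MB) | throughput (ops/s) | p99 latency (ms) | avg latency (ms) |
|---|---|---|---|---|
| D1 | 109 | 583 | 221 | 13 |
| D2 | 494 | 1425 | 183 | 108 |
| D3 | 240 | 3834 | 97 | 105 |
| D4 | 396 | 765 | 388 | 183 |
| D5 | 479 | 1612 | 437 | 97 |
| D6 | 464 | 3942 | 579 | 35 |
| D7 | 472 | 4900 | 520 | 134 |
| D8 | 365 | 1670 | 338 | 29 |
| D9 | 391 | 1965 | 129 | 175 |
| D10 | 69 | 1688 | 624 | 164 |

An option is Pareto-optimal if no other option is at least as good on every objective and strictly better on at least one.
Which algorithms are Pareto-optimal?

D1, D3, D6, D7, D8, D10

D1: not dominated (best avg latency).
D2: dominated by D3 (memory 240≤494, throughput 3834≥1425, p99 latency 97≤183, avg latency 105≤108).
D3: not dominated (best p99 latency).
D4: dominated by D3 (memory 240≤396, throughput 3834≥765, p99 latency 97≤388, avg latency 105≤183).
D5: dominated by D8 (memory 365≤479, throughput 1670≥1612, p99 latency 338≤437, avg latency 29≤97).
D6: not dominated.
D7: not dominated (best throughput).
D8: not dominated.
D9: dominated by D3 (memory 240≤391, throughput 3834≥1965, p99 latency 97≤129, avg latency 105≤175).
D10: not dominated (best memory).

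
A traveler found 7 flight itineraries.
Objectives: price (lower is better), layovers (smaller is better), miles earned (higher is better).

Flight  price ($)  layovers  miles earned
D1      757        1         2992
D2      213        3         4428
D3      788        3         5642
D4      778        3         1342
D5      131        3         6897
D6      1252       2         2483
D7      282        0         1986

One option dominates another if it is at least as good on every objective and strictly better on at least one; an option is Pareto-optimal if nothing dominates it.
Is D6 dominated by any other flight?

Yes

D1 vs D6: price 757≤1252, layovers 1≤2, miles earned 2992≥2483 — D1 is at least as good on every objective and strictly better on at least one, so D1 dominates D6.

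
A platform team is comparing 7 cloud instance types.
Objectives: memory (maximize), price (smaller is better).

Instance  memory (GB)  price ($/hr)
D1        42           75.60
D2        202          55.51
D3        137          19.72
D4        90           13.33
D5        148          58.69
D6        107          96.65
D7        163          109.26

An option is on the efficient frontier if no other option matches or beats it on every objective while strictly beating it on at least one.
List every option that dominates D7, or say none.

D2

D2: memory 202≥163, price 55.51≤109.26 — dominates D7.
Others (D1, D3, D4, D5, D6) are each worse than D7 on at least one objective.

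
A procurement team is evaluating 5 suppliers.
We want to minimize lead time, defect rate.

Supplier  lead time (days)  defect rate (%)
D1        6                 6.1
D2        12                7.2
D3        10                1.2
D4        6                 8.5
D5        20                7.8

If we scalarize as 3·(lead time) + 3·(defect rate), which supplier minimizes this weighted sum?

D3

D1: 3·6 + 3·6.1 = 36.3
D2: 3·12 + 3·7.2 = 57.6
D3: 3·10 + 3·1.2 = 33.6
D4: 3·6 + 3·8.5 = 43.5
D5: 3·20 + 3·7.8 = 83.4
Lowest: D3 at 33.6.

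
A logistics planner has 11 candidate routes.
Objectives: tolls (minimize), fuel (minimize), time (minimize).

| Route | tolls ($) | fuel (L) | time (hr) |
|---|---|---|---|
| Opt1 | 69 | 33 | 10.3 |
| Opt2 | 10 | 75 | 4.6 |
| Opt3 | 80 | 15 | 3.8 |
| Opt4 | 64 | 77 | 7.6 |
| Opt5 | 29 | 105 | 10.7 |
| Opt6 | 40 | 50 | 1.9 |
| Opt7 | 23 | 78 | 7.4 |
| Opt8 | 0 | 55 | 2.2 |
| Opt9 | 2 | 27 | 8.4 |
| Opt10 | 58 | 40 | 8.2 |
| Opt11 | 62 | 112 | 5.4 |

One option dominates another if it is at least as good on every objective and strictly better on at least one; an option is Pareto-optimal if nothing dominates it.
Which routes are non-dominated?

Opt1: dominated by Opt9 (tolls 2≤69, fuel 27≤33, time 8.4≤10.3).
Opt2: dominated by Opt8 (tolls 0≤10, fuel 55≤75, time 2.2≤4.6).
Opt3: not dominated (best fuel).
Opt4: dominated by Opt2 (tolls 10≤64, fuel 75≤77, time 4.6≤7.6).
Opt5: dominated by Opt2 (tolls 10≤29, fuel 75≤105, time 4.6≤10.7).
Opt6: not dominated (best time).
Opt7: dominated by Opt2 (tolls 10≤23, fuel 75≤78, time 4.6≤7.4).
Opt8: not dominated (best tolls).
Opt9: not dominated.
Opt10: not dominated.
Opt11: dominated by Opt2 (tolls 10≤62, fuel 75≤112, time 4.6≤5.4).

Opt3, Opt6, Opt8, Opt9, Opt10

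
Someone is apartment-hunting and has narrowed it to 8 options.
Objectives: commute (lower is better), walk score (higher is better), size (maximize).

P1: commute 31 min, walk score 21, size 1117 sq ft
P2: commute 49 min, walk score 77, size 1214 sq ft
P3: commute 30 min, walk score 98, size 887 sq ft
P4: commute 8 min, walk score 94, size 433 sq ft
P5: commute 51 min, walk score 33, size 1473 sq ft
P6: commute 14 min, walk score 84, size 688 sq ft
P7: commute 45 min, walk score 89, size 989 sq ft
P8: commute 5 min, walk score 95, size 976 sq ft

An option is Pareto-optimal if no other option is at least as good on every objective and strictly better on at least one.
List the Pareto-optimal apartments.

P1, P2, P3, P5, P7, P8

P1: not dominated.
P2: not dominated.
P3: not dominated (best walk score).
P4: dominated by P8 (commute 5≤8, walk score 95≥94, size 976≥433).
P5: not dominated (best size).
P6: dominated by P8 (commute 5≤14, walk score 95≥84, size 976≥688).
P7: not dominated.
P8: not dominated (best commute).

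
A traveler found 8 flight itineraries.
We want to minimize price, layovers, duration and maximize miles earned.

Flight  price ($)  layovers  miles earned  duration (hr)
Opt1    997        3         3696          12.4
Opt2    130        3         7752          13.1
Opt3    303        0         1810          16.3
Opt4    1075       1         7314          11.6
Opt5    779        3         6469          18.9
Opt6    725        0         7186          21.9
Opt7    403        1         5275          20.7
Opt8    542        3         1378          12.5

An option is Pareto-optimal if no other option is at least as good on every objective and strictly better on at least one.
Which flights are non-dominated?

Opt1: not dominated.
Opt2: not dominated (best price).
Opt3: not dominated.
Opt4: not dominated (best duration).
Opt5: dominated by Opt2 (price 130≤779, layovers 3≤3, miles earned 7752≥6469, duration 13.1≤18.9).
Opt6: not dominated.
Opt7: not dominated.
Opt8: not dominated.

Opt1, Opt2, Opt3, Opt4, Opt6, Opt7, Opt8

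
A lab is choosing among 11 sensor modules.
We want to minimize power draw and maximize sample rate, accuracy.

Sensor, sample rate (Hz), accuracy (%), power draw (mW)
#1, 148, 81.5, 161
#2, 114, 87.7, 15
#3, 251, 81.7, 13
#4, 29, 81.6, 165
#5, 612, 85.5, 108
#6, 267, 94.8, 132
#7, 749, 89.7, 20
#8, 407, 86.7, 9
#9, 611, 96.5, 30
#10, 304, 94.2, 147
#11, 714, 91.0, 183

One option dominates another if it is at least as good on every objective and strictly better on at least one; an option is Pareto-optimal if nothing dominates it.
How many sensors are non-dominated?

#1: dominated by #3 (sample rate 251≥148, accuracy 81.7≥81.5, power draw 13≤161).
#2: not dominated.
#3: dominated by #8 (sample rate 407≥251, accuracy 86.7≥81.7, power draw 9≤13).
#4: dominated by #2 (sample rate 114≥29, accuracy 87.7≥81.6, power draw 15≤165).
#5: dominated by #7 (sample rate 749≥612, accuracy 89.7≥85.5, power draw 20≤108).
#6: dominated by #9 (sample rate 611≥267, accuracy 96.5≥94.8, power draw 30≤132).
#7: not dominated (best sample rate).
#8: not dominated (best power draw).
#9: not dominated (best accuracy).
#10: dominated by #9 (sample rate 611≥304, accuracy 96.5≥94.2, power draw 30≤147).
#11: not dominated.
Pareto-optimal: #2, #7, #8, #9, #11 → 5.

5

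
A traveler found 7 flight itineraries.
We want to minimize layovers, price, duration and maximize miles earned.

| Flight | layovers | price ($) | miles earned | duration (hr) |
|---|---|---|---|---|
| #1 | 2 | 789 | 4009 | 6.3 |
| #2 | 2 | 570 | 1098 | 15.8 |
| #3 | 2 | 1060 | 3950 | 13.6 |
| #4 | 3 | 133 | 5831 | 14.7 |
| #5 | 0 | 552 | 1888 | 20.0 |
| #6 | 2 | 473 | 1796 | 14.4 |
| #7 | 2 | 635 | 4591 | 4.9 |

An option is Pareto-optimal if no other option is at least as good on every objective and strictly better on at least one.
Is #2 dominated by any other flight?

#6 vs #2: layovers 2≤2, price 473≤570, miles earned 1796≥1098, duration 14.4≤15.8 — #6 is at least as good on every objective and strictly better on at least one, so #6 dominates #2.

Yes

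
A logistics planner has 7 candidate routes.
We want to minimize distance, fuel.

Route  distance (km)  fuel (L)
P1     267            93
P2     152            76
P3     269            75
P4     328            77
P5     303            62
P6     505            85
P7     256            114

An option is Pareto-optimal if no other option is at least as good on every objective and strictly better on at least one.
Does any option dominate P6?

Yes

P2 vs P6: distance 152≤505, fuel 76≤85 — P2 is at least as good on every objective and strictly better on at least one, so P2 dominates P6.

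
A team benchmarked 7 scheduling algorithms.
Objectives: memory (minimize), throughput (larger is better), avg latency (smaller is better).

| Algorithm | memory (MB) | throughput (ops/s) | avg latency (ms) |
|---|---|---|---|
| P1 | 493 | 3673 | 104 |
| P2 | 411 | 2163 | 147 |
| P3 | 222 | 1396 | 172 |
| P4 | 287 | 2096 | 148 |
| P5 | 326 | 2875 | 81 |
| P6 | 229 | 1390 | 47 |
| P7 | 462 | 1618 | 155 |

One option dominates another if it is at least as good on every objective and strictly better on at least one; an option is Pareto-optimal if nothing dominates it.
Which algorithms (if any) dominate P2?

P5: memory 326≤411, throughput 2875≥2163, avg latency 81≤147 — dominates P2.
Others (P1, P3, P4, P6, P7) are each worse than P2 on at least one objective.

P5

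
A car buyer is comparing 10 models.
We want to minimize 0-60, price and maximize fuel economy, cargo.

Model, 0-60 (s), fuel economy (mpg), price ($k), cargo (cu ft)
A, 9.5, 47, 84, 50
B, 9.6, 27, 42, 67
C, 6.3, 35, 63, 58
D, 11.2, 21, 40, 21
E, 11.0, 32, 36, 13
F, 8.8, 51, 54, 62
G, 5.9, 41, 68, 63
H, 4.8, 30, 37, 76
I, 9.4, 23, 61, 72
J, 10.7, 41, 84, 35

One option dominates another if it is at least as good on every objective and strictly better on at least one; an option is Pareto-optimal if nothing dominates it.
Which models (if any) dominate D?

H

H: 0-60 4.8≤11.2, fuel economy 30≥21, price 37≤40, cargo 76≥21 — dominates D.
Others (A, B, C, E, F, G, I, J) are each worse than D on at least one objective.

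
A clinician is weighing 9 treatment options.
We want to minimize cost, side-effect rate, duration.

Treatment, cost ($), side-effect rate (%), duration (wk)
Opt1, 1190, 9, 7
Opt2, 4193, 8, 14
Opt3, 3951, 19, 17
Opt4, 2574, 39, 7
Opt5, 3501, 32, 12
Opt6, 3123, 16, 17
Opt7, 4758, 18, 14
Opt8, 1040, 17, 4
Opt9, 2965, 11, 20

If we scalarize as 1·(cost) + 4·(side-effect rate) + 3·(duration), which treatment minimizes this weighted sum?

Opt1: 1·1190 + 4·9 + 3·7 = 1247
Opt2: 1·4193 + 4·8 + 3·14 = 4267
Opt3: 1·3951 + 4·19 + 3·17 = 4078
Opt4: 1·2574 + 4·39 + 3·7 = 2751
Opt5: 1·3501 + 4·32 + 3·12 = 3665
Opt6: 1·3123 + 4·16 + 3·17 = 3238
Opt7: 1·4758 + 4·18 + 3·14 = 4872
Opt8: 1·1040 + 4·17 + 3·4 = 1120
Opt9: 1·2965 + 4·11 + 3·20 = 3069
Lowest: Opt8 at 1120.

Opt8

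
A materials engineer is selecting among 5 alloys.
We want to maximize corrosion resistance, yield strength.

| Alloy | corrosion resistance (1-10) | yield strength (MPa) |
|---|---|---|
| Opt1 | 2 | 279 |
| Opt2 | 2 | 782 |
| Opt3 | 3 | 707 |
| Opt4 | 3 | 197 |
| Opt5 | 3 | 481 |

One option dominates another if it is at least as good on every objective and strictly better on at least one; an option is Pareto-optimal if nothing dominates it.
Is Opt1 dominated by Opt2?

Yes

Opt2 vs Opt1: corrosion resistance 2≥2, yield strength 782≥279 — Opt2 is at least as good on every objective with at least one strict improvement.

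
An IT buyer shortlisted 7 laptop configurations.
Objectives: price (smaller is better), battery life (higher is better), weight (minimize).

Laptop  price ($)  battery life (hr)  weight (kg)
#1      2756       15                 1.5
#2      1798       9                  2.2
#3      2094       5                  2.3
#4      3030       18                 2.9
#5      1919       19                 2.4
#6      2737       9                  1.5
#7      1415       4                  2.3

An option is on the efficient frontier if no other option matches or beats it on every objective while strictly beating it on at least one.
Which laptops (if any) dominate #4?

#5

#5: price 1919≤3030, battery life 19≥18, weight 2.4≤2.9 — dominates #4.
Others (#1, #2, #3, #6, #7) are each worse than #4 on at least one objective.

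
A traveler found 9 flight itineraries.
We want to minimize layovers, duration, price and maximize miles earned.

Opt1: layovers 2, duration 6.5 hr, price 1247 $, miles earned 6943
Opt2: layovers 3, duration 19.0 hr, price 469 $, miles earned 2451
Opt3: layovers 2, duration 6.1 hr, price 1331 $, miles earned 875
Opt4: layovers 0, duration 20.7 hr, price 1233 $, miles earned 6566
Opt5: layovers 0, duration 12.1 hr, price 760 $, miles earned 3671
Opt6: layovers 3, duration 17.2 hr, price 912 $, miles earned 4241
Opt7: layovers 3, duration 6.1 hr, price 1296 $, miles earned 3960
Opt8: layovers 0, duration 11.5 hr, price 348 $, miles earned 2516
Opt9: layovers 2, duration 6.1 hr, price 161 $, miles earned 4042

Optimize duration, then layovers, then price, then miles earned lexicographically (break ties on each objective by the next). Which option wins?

Opt9

First minimize duration: best is 6.1, kept {Opt3, Opt7, Opt9}.
Then minimize layovers: best is 2, kept {Opt3, Opt9}.
Then minimize price: best is 161, kept {Opt9}.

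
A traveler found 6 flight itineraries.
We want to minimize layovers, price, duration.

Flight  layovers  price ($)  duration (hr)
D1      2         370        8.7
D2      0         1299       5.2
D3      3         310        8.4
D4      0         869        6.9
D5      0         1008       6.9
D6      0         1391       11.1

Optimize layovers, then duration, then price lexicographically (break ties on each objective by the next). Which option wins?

D2

First minimize layovers: best is 0, kept {D2, D4, D5, D6}.
Then minimize duration: best is 5.2, kept {D2}.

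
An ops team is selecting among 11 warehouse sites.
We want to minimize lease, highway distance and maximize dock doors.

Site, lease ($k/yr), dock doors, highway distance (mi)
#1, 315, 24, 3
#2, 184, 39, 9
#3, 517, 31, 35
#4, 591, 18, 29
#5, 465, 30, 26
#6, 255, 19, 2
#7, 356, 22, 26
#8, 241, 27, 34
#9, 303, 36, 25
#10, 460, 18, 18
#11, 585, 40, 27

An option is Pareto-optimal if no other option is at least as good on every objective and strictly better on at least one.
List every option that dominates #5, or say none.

#2: lease 184≤465, dock doors 39≥30, highway distance 9≤26 — dominates #5.
#9: lease 303≤465, dock doors 36≥30, highway distance 25≤26 — dominates #5.
Others (#1, #3, #4, #6, #7, #8, #10, #11) are each worse than #5 on at least one objective.

#2, #9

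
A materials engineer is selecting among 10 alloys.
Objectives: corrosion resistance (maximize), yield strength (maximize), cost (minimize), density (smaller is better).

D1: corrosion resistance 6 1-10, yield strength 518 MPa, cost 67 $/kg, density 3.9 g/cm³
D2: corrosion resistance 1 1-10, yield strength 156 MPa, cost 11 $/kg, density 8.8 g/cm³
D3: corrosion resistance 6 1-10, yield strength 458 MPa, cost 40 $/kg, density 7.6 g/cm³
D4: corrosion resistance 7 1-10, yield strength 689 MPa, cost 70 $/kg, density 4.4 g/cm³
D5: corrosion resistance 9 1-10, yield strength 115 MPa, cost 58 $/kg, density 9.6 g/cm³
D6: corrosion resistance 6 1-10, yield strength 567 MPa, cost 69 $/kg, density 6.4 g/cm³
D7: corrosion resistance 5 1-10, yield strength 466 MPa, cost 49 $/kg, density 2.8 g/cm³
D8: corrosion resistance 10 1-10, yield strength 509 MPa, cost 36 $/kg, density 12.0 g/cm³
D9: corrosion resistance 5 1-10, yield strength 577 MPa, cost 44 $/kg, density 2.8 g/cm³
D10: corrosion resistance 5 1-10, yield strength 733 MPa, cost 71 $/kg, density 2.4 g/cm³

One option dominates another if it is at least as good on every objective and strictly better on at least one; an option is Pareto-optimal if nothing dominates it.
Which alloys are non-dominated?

D1: not dominated.
D2: not dominated (best cost).
D3: not dominated.
D4: not dominated.
D5: not dominated.
D6: not dominated.
D7: dominated by D9 (corrosion resistance 5≥5, yield strength 577≥466, cost 44≤49, density 2.8≤2.8).
D8: not dominated (best corrosion resistance).
D9: not dominated.
D10: not dominated (best yield strength).

D1, D2, D3, D4, D5, D6, D8, D9, D10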